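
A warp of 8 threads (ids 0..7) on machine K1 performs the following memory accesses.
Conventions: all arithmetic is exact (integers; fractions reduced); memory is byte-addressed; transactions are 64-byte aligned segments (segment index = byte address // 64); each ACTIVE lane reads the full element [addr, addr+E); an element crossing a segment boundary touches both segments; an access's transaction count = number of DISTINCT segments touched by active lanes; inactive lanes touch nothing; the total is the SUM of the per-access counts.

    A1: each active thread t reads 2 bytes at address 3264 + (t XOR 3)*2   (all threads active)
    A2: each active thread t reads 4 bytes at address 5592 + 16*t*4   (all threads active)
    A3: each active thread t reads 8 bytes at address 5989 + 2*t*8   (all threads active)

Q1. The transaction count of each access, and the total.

A1: 1 transaction
A2: 8 transactions
A3: 3 transactions

Answer: 1,8,3; total 12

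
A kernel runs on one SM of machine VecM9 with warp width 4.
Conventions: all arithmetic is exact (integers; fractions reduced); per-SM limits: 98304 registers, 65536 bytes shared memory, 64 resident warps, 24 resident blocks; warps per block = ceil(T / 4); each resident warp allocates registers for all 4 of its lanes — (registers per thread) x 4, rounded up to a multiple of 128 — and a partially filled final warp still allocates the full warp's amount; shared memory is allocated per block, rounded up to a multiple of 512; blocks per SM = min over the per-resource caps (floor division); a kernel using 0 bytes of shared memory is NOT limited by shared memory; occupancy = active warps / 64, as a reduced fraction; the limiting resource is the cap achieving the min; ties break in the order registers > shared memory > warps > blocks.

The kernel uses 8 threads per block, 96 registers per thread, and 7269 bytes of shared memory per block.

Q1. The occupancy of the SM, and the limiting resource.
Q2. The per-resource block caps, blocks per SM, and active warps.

Answer: occupancy 1/4, limited by shared memory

registers: 128 blocks
shared memory: 8 blocks
warps: 32 blocks
blocks: 24 blocks

Answer: 8 blocks, 16 active warps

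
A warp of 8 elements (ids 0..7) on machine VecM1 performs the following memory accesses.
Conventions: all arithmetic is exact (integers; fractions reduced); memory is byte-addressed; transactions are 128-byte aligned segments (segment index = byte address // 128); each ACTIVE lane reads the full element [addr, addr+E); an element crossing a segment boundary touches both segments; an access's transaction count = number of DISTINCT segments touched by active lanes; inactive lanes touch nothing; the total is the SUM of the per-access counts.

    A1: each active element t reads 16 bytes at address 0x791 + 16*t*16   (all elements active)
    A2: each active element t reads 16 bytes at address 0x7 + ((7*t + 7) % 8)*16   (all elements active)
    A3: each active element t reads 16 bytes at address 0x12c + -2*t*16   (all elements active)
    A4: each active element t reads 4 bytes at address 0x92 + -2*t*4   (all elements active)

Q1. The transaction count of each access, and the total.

A1: 8 transactions
A2: 2 transactions
A3: 3 transactions
A4: 2 transactions

Answer: 8,2,3,2; total 15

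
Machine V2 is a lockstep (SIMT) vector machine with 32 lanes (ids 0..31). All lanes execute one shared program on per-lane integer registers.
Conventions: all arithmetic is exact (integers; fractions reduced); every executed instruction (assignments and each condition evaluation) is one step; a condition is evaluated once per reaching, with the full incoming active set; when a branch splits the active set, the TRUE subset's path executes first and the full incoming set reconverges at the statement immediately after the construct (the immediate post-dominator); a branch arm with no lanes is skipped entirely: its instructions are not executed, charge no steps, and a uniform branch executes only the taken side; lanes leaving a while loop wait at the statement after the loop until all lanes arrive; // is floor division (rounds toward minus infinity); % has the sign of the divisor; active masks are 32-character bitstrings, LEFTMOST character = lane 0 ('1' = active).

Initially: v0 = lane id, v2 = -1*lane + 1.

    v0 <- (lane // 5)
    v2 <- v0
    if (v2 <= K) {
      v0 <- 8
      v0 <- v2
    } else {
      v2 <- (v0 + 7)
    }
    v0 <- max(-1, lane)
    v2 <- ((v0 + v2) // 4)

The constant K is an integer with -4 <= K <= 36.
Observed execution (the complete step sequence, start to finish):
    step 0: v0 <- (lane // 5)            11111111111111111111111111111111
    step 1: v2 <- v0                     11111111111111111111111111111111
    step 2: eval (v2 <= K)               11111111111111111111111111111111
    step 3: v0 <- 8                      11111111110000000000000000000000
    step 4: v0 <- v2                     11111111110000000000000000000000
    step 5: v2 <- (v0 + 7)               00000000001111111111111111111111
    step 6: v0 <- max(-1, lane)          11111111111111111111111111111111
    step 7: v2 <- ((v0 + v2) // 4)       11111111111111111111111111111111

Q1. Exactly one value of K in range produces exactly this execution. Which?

Answer: K = 1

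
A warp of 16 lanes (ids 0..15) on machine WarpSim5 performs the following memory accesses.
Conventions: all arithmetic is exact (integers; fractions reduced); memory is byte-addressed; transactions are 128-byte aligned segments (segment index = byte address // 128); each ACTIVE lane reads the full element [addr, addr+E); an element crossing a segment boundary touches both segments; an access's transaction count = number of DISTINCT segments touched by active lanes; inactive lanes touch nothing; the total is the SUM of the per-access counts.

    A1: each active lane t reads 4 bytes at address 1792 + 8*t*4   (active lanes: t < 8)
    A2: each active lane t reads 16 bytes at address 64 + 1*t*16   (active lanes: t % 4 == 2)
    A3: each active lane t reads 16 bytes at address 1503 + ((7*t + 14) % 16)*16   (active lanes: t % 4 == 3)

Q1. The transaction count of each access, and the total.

A1: 2 transactions
A2: 3 transactions
A3: 2 transactions

Answer: 2,3,2; total 7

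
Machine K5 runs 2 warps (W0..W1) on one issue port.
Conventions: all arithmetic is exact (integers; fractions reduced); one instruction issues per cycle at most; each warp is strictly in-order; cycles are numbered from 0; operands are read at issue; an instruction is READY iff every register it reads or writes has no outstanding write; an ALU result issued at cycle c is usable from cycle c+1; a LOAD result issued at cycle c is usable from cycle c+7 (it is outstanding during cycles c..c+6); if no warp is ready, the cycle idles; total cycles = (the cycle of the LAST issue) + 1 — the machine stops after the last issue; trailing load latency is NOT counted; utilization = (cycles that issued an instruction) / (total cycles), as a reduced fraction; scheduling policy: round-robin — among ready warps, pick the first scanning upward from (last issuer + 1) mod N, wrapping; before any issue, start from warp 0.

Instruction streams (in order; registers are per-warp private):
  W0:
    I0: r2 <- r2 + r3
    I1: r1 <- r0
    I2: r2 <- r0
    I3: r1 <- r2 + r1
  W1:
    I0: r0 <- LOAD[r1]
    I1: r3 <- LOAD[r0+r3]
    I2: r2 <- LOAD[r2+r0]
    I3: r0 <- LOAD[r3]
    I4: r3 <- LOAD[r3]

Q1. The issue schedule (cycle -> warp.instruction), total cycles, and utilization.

cycle 0: W0.I0
cycle 1: W1.I0
cycle 2: W0.I1
cycle 3: W0.I2
cycle 4: W0.I3
cycle 5: idle
cycle 6: idle
cycle 7: idle
cycle 8: W1.I1
cycle 9: W1.I2
cycle 10: idle
cycle 11: idle
cycle 12: idle
cycle 13: idle
cycle 14: idle
cycle 15: W1.I3
cycle 16: W1.I4

Answer: 17 cycles, utilization 9/17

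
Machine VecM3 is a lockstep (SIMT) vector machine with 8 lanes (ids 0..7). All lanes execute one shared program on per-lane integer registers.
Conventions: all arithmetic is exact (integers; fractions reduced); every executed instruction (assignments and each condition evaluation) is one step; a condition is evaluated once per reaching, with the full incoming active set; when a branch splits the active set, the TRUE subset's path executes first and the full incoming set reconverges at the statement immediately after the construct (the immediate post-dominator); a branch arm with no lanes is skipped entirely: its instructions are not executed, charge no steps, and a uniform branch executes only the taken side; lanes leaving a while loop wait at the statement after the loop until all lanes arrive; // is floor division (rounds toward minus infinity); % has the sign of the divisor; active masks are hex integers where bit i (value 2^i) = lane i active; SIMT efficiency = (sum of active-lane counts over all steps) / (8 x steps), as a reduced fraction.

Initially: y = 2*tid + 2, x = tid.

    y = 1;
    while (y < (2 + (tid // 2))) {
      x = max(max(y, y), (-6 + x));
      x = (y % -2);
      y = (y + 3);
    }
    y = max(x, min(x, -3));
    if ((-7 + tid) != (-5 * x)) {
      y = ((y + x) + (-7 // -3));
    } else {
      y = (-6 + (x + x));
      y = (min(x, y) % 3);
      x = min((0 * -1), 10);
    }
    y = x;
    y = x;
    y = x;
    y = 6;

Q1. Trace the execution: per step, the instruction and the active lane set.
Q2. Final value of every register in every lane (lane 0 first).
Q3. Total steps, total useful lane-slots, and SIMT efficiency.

step 0: y <- 1                       0xff
step 1: eval (y < (2 + (tid // 2)))  0xff
step 2: x <- max(max(y, y), (-6 + x)) 0xff
step 3: x <- (y % -2)                0xff
step 4: y <- (y + 3)                 0xff
step 5: eval (y < (2 + (tid // 2)))  0xff
step 6: x <- max(max(y, y), (-6 + x)) 0xc0
step 7: x <- (y % -2)                0xc0
step 8: y <- (y + 3)                 0xc0
step 9: eval (y < (2 + (tid // 2)))  0xc0
step 10: y <- max(x, min(x, -3))      0xff
step 11: eval ((-7 + tid) != (-5 * x)) 0xff
step 12: y <- ((y + x) + (-7 // -3))  0x7f
step 13: y <- (-6 + (x + x))          0x80
step 14: y <- (min(x, y) % 3)         0x80
step 15: x <- min((0 * -1), 10)       0x80
step 16: y <- x                       0xff
step 17: y <- x                       0xff
step 18: y <- x                       0xff
step 19: y <- 6                       0xff

Answer: 20 steps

y: 6,6,6,6,6,6,6,6
x: -1,-1,-1,-1,-1,-1,0,0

steps = 20; useful = 114; efficiency = 114/160 = 57/80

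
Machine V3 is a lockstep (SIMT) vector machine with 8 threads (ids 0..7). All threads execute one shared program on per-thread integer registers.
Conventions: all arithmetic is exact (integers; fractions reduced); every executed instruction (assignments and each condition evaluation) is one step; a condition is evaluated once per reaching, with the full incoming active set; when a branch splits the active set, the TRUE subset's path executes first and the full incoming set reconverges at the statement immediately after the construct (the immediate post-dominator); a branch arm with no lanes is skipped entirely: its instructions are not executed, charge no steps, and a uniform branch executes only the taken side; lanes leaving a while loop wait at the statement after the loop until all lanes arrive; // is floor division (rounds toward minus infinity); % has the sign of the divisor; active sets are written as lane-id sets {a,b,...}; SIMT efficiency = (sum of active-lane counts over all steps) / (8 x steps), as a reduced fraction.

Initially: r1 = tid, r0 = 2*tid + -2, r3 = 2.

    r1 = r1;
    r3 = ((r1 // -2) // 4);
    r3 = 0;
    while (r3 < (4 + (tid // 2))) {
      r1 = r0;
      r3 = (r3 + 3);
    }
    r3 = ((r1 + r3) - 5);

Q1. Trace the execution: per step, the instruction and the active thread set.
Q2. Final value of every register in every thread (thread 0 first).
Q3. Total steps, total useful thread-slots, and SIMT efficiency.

step 0: r1 <- r1                     {0,1,2,3,4,5,6,7}
step 1: r3 <- ((r1 // -2) // 4)      {0,1,2,3,4,5,6,7}
step 2: r3 <- 0                      {0,1,2,3,4,5,6,7}
step 3: eval (r3 < (4 + (tid // 2))) {0,1,2,3,4,5,6,7}
step 4: r1 <- r0                     {0,1,2,3,4,5,6,7}
step 5: r3 <- (r3 + 3)               {0,1,2,3,4,5,6,7}
step 6: eval (r3 < (4 + (tid // 2))) {0,1,2,3,4,5,6,7}
step 7: r1 <- r0                     {0,1,2,3,4,5,6,7}
step 8: r3 <- (r3 + 3)               {0,1,2,3,4,5,6,7}
step 9: eval (r3 < (4 + (tid // 2))) {0,1,2,3,4,5,6,7}
step 10: r1 <- r0                     {6,7}
step 11: r3 <- (r3 + 3)               {6,7}
step 12: eval (r3 < (4 + (tid // 2))) {6,7}
step 13: r3 <- ((r1 + r3) - 5)        {0,1,2,3,4,5,6,7}

Answer: 14 steps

r1: -2,0,2,4,6,8,10,12
r0: -2,0,2,4,6,8,10,12
r3: -1,1,3,5,7,9,14,16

steps = 14; useful = 94; efficiency = 94/112 = 47/56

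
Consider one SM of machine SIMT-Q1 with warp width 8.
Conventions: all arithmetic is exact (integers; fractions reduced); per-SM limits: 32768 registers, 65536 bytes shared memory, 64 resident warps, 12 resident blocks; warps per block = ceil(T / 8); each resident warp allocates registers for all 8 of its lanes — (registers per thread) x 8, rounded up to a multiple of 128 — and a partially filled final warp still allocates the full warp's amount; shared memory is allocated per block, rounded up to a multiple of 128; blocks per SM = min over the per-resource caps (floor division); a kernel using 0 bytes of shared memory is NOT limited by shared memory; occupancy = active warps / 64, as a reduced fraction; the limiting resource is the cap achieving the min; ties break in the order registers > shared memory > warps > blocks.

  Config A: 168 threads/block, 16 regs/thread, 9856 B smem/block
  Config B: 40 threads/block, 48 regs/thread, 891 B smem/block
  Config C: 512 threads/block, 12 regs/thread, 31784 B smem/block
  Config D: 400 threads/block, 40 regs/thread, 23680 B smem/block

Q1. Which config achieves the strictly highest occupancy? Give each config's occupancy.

occupancies: A 63/64, B 15/16, C 1, D 25/32

Answer: C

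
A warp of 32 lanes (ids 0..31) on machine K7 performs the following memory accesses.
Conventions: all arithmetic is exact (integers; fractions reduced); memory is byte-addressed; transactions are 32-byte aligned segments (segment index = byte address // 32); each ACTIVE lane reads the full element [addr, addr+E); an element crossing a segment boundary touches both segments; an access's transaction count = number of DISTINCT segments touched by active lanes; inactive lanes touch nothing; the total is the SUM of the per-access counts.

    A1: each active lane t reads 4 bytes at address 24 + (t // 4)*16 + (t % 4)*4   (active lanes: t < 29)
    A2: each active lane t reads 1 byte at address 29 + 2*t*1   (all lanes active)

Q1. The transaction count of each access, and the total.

A1: 5 transactions
A2: 3 transactions

Answer: 5,3; total 8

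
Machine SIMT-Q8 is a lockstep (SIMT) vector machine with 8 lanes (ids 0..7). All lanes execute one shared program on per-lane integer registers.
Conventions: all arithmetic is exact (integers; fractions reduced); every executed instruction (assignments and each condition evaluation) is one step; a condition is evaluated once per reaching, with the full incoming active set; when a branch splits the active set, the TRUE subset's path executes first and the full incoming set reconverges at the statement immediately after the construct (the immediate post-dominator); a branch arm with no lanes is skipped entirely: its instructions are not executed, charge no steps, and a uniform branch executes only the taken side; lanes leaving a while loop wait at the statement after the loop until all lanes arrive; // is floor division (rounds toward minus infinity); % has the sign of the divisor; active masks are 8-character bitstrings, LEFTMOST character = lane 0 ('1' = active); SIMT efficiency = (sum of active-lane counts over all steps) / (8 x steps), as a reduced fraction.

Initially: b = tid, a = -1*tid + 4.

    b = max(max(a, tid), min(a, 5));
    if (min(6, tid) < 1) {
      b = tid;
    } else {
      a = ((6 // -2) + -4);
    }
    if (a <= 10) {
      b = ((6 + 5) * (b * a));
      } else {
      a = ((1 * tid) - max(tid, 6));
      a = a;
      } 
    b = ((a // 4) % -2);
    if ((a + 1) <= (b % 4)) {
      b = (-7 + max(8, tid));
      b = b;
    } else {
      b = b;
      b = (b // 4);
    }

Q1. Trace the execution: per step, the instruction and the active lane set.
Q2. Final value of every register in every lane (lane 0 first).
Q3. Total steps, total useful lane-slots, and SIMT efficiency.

step 0: b <- max(max(a, tid), min(a, 5)) 11111111
step 1: eval (min(6, tid) < 1)       11111111
step 2: b <- tid                     10000000
step 3: a <- ((6 // -2) + -4)        01111111
step 4: eval (a <= 10)               11111111
step 5: b <- ((6 + 5) * (b * a))     11111111
step 6: b <- ((a // 4) % -2)         11111111
step 7: eval ((a + 1) <= (b % 4))    11111111
step 8: b <- (-7 + max(8, tid))      01111111
step 9: b <- b                       01111111
step 10: b <- b                       10000000
step 11: b <- (b // 4)                10000000

Answer: 12 steps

b: -1,1,1,1,1,1,1,1
a: 4,-7,-7,-7,-7,-7,-7,-7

steps = 12; useful = 72; efficiency = 72/96 = 3/4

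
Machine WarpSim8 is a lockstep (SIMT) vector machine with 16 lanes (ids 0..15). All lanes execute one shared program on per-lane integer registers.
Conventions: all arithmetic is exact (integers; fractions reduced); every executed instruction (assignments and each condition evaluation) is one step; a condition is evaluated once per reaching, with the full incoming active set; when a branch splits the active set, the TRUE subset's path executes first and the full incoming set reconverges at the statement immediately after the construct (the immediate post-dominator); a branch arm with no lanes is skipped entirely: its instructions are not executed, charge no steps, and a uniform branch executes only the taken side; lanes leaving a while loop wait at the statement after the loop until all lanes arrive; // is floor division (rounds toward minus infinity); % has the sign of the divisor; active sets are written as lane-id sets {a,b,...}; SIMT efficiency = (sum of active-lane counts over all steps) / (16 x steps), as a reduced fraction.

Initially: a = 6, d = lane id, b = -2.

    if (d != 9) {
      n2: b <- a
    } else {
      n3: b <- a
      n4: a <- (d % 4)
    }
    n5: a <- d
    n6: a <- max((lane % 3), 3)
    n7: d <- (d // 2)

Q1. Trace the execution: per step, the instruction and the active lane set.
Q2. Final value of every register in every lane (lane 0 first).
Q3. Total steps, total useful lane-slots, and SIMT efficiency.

step 0: eval (d != 9)                {0,1,2,3,4,5,6,7,8,9,10,11,12,13,14,15}
step 1: b <- a                       {0,1,2,3,4,5,6,7,8,10,11,12,13,14,15}
step 2: b <- a                       {9}
step 3: a <- (d % 4)                 {9}
step 4: a <- d                       {0,1,2,3,4,5,6,7,8,9,10,11,12,13,14,15}
step 5: a <- max((lane % 3), 3)      {0,1,2,3,4,5,6,7,8,9,10,11,12,13,14,15}
step 6: d <- (d // 2)                {0,1,2,3,4,5,6,7,8,9,10,11,12,13,14,15}

Answer: 7 steps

a: 3,3,3,3,3,3,3,3,3,3,3,3,3,3,3,3
d: 0,0,1,1,2,2,3,3,4,4,5,5,6,6,7,7
b: 6,6,6,6,6,6,6,6,6,6,6,6,6,6,6,6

steps = 7; useful = 81; efficiency = 81/112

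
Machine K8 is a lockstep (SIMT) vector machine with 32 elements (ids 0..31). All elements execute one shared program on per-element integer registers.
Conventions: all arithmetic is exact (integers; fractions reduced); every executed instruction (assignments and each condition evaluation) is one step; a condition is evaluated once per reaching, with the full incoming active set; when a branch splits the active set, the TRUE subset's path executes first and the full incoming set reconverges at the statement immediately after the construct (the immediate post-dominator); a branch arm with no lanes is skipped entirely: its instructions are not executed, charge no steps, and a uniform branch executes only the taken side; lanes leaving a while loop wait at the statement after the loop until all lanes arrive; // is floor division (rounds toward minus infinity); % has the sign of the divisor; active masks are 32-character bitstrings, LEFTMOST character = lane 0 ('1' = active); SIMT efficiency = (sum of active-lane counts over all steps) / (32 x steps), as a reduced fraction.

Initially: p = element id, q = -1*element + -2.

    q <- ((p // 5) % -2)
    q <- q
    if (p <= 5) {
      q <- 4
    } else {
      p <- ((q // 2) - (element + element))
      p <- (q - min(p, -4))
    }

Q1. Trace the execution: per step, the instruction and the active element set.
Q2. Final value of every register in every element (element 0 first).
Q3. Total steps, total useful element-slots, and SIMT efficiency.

step 0: q <- ((p // 5) % -2)         11111111111111111111111111111111
step 1: q <- q                       11111111111111111111111111111111
step 2: eval (p <= 5)                11111111111111111111111111111111
step 3: q <- 4                       11111100000000000000000000000000
step 4: p <- ((q // 2) - (element + element)) 00000011111111111111111111111111
step 5: p <- (q - min(p, -4))        00000011111111111111111111111111

Answer: 6 steps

p: 0,1,2,3,4,5,12,14,16,18,20,22,24,26,28,30,32,34,36,38,40,42,44,46,48,50,52,54,56,58,60,62
q: 4,4,4,4,4,4,-1,-1,-1,-1,0,0,0,0,0,-1,-1,-1,-1,-1,0,0,0,0,0,-1,-1,-1,-1,-1,0,0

steps = 6; useful = 154; efficiency = 154/192 = 77/96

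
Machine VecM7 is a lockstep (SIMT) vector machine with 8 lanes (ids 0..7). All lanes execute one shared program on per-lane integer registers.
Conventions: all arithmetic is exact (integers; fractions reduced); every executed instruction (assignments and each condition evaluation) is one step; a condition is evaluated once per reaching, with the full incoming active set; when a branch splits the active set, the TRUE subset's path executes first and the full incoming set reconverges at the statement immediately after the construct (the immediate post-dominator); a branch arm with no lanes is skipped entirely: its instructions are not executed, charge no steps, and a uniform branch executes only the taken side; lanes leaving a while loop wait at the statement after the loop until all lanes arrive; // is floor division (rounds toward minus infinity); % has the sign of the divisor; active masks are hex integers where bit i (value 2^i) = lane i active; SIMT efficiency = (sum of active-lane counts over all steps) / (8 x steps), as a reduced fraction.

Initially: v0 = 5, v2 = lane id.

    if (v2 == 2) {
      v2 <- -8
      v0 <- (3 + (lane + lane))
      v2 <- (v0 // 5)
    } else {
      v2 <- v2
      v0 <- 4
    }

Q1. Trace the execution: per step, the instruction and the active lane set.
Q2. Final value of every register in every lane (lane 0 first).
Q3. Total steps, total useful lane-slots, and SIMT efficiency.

step 0: eval (v2 == 2)               0xff
step 1: v2 <- -8                     0x04
step 2: v0 <- (3 + (lane + lane))    0x04
step 3: v2 <- (v0 // 5)              0x04
step 4: v2 <- v2                     0xfb
step 5: v0 <- 4                      0xfb

Answer: 6 steps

v0: 4,4,7,4,4,4,4,4
v2: 0,1,1,3,4,5,6,7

steps = 6; useful = 25; efficiency = 25/48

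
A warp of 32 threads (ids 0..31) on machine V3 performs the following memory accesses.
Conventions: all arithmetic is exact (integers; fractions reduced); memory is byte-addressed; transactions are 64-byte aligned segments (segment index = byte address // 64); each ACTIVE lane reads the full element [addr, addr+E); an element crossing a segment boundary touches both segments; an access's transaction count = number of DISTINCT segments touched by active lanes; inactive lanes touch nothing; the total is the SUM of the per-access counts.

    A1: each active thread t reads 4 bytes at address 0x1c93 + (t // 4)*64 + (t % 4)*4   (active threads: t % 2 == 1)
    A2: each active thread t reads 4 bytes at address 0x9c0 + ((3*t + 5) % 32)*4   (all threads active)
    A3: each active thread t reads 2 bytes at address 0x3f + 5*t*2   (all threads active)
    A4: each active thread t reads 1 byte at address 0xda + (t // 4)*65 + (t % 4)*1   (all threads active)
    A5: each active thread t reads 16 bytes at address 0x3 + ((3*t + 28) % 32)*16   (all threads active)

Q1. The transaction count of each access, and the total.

A1: 8 transactions
A2: 2 transactions
A3: 6 transactions
A4: 8 transactions
A5: 9 transactions

Answer: 8,2,6,8,9; total 33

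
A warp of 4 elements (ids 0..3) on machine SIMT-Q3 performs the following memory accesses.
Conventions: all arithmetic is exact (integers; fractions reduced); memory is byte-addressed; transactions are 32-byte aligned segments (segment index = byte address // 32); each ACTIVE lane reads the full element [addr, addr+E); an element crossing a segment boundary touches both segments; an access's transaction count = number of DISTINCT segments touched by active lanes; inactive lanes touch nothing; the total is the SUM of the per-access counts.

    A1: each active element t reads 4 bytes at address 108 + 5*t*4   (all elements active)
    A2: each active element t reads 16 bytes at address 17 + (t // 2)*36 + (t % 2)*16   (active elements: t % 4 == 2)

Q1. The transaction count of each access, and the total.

A1: 3 transactions
A2: 2 transactions

Answer: 3,2; total 5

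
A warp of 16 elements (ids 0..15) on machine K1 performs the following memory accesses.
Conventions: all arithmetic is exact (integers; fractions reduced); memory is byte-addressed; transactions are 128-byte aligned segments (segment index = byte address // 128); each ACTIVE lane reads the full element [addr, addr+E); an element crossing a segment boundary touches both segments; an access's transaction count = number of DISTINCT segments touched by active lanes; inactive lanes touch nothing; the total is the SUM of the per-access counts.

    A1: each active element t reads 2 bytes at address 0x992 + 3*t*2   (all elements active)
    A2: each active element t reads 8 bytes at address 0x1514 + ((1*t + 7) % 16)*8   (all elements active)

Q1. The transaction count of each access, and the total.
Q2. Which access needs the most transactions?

A1: 1 transaction
A2: 2 transactions

Answer: 1,2; total 3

Answer: A2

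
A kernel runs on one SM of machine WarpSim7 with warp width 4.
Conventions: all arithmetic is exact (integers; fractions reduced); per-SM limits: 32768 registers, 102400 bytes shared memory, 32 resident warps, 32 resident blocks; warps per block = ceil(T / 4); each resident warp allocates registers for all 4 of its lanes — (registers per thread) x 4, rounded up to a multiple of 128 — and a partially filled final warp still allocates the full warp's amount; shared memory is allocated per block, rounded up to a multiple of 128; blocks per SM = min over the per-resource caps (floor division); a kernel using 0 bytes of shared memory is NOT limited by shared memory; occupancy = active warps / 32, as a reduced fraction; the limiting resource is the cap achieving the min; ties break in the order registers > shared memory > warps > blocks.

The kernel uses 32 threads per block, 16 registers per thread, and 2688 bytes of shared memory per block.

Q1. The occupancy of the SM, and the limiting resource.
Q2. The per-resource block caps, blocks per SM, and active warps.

Answer: occupancy 1, limited by warps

registers: 32 blocks
shared memory: 38 blocks
warps: 4 blocks
blocks: 32 blocks

Answer: 4 blocks, 32 active warps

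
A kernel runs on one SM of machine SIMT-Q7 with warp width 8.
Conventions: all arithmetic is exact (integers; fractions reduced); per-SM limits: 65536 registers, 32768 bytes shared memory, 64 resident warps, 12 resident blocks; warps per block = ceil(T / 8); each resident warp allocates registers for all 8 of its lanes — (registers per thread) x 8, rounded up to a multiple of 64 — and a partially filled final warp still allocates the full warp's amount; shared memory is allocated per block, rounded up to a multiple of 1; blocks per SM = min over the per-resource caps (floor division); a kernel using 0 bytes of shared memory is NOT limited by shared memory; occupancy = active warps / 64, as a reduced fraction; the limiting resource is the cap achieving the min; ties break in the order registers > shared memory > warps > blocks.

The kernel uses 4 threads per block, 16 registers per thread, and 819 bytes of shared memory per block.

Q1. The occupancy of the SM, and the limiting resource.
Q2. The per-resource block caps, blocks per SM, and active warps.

Answer: occupancy 3/16, limited by blocks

registers: 512 blocks
shared memory: 40 blocks
warps: 64 blocks
blocks: 12 blocks

Answer: 12 blocks, 12 active warps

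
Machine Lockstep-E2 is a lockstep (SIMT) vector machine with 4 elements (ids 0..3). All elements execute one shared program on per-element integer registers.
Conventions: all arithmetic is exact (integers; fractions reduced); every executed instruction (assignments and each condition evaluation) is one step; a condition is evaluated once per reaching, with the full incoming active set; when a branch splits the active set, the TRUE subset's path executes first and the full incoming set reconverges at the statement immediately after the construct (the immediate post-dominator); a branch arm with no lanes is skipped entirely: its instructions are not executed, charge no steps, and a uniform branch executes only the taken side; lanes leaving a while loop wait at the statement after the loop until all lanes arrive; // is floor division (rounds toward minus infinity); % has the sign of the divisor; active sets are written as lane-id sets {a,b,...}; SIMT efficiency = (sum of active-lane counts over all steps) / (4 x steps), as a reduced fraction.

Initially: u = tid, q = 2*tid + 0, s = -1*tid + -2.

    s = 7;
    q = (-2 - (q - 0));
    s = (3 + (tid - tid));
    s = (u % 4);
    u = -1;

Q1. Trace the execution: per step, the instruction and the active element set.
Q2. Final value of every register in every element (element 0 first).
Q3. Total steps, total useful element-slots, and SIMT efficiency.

step 0: s <- 7                       {0,1,2,3}
step 1: q <- (-2 - (q - 0))          {0,1,2,3}
step 2: s <- (3 + (tid - tid))       {0,1,2,3}
step 3: s <- (u % 4)                 {0,1,2,3}
step 4: u <- -1                      {0,1,2,3}

Answer: 5 steps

u: -1,-1,-1,-1
q: -2,-4,-6,-8
s: 0,1,2,3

steps = 5; useful = 20; efficiency = 20/20 = 1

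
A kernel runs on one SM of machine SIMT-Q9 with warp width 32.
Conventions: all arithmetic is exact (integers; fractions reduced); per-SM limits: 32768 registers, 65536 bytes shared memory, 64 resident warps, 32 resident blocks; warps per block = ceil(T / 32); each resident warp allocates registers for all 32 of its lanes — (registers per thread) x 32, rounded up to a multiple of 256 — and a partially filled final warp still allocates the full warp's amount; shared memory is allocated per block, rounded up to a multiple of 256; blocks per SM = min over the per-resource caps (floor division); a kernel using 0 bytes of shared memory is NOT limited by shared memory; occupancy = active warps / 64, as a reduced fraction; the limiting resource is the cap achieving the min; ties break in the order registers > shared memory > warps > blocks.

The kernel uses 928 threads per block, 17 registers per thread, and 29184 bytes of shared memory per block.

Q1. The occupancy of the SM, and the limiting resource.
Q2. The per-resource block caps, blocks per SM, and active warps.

Answer: occupancy 29/64, limited by registers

registers: 1 block
shared memory: 2 blocks
warps: 2 blocks
blocks: 32 blocks

Answer: 1 block, 29 active warps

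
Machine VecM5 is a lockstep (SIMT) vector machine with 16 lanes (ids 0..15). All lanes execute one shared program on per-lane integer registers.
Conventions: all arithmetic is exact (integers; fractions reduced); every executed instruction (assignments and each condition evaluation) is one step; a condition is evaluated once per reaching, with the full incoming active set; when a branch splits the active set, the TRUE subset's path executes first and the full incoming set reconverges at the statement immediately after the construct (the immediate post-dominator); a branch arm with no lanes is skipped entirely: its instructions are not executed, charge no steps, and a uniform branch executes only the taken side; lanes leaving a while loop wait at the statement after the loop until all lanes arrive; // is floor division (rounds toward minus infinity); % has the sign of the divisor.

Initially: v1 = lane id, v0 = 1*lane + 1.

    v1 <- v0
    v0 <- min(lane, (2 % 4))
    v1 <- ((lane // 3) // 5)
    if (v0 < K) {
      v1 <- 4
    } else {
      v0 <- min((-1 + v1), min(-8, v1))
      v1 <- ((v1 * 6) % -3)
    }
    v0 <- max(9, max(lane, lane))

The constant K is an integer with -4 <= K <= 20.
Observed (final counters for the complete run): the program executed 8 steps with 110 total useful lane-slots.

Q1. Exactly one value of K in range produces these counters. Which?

Answer: K = 2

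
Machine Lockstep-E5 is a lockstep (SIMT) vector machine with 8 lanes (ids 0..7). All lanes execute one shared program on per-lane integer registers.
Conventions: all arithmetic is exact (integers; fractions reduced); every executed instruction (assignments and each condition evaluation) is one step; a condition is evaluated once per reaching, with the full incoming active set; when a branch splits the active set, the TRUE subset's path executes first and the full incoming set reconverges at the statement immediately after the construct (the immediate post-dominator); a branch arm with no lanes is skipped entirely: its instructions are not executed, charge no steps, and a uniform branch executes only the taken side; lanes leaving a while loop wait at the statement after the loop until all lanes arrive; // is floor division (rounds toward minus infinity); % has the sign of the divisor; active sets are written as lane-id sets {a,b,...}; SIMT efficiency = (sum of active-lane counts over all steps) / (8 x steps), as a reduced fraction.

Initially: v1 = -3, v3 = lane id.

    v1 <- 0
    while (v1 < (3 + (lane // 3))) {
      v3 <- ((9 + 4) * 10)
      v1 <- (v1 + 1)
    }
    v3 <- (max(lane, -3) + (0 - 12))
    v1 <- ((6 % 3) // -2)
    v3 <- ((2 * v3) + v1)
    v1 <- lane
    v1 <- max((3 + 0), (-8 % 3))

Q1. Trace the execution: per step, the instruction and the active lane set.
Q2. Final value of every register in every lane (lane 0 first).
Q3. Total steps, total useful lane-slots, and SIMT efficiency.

step 0: v1 <- 0                      {0,1,2,3,4,5,6,7}
step 1: eval (v1 < (3 + (lane // 3))) {0,1,2,3,4,5,6,7}
step 2: v3 <- ((9 + 4) * 10)         {0,1,2,3,4,5,6,7}
step 3: v1 <- (v1 + 1)               {0,1,2,3,4,5,6,7}
step 4: eval (v1 < (3 + (lane // 3))) {0,1,2,3,4,5,6,7}
step 5: v3 <- ((9 + 4) * 10)         {0,1,2,3,4,5,6,7}
step 6: v1 <- (v1 + 1)               {0,1,2,3,4,5,6,7}
step 7: eval (v1 < (3 + (lane // 3))) {0,1,2,3,4,5,6,7}
step 8: v3 <- ((9 + 4) * 10)         {0,1,2,3,4,5,6,7}
step 9: v1 <- (v1 + 1)               {0,1,2,3,4,5,6,7}
step 10: eval (v1 < (3 + (lane // 3))) {0,1,2,3,4,5,6,7}
step 11: v3 <- ((9 + 4) * 10)         {3,4,5,6,7}
step 12: v1 <- (v1 + 1)               {3,4,5,6,7}
step 13: eval (v1 < (3 + (lane // 3))) {3,4,5,6,7}
step 14: v3 <- ((9 + 4) * 10)         {6,7}
step 15: v1 <- (v1 + 1)               {6,7}
step 16: eval (v1 < (3 + (lane // 3))) {6,7}
step 17: v3 <- (max(lane, -3) + (0 - 12)) {0,1,2,3,4,5,6,7}
step 18: v1 <- ((6 % 3) // -2)        {0,1,2,3,4,5,6,7}
step 19: v3 <- ((2 * v3) + v1)        {0,1,2,3,4,5,6,7}
step 20: v1 <- lane                   {0,1,2,3,4,5,6,7}
step 21: v1 <- max((3 + 0), (-8 % 3)) {0,1,2,3,4,5,6,7}

Answer: 22 steps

v1: 3,3,3,3,3,3,3,3
v3: -24,-22,-20,-18,-16,-14,-12,-10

steps = 22; useful = 149; efficiency = 149/176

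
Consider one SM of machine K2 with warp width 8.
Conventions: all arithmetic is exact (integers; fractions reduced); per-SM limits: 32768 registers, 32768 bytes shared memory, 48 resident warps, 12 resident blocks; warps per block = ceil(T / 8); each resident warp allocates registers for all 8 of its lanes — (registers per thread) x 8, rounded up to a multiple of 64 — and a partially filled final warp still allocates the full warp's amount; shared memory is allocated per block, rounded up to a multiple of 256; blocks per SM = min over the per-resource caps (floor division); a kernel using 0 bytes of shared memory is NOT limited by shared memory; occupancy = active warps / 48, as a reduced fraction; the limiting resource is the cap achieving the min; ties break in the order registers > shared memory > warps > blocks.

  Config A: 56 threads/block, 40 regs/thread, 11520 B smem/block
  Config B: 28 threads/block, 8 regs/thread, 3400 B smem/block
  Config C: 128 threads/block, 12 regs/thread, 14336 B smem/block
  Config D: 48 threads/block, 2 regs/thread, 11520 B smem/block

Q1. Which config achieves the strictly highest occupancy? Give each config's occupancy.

occupancies: A 7/24, B 3/4, C 2/3, D 1/4

Answer: B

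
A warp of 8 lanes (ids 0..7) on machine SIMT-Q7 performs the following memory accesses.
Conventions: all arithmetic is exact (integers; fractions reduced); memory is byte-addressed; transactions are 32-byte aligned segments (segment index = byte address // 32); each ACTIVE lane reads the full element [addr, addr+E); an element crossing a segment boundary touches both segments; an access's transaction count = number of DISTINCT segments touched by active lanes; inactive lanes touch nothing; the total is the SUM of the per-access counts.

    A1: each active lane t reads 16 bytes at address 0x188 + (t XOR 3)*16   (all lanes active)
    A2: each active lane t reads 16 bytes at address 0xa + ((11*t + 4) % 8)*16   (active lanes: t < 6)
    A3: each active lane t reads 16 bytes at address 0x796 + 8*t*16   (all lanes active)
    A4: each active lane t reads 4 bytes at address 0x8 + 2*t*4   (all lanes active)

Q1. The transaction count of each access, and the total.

A1: 5 transactions
A2: 5 transactions
A3: 16 transactions
A4: 3 transactions

Answer: 5,5,16,3; total 29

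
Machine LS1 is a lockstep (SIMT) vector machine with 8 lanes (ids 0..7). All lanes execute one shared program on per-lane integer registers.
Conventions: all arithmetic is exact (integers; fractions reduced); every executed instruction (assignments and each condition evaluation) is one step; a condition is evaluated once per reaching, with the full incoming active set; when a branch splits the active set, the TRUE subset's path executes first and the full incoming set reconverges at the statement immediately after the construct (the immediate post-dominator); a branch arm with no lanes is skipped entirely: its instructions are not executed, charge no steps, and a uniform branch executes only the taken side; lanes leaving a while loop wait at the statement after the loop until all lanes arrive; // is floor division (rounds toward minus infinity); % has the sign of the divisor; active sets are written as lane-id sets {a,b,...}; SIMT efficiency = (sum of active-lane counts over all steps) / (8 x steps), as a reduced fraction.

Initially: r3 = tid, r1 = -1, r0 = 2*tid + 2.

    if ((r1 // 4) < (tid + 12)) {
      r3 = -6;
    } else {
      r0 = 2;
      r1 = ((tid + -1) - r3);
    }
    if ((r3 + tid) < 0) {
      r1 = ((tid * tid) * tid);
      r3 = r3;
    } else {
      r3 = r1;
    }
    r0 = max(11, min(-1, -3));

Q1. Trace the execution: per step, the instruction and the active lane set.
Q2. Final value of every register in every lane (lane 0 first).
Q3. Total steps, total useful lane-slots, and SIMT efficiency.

step 0: eval ((r1 // 4) < (tid + 12)) {0,1,2,3,4,5,6,7}
step 1: r3 <- -6                     {0,1,2,3,4,5,6,7}
step 2: eval ((r3 + tid) < 0)        {0,1,2,3,4,5,6,7}
step 3: r1 <- ((tid * tid) * tid)    {0,1,2,3,4,5}
step 4: r3 <- r3                     {0,1,2,3,4,5}
step 5: r3 <- r1                     {6,7}
step 6: r0 <- max(11, min(-1, -3))   {0,1,2,3,4,5,6,7}

Answer: 7 steps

r3: -6,-6,-6,-6,-6,-6,-1,-1
r1: 0,1,8,27,64,125,-1,-1
r0: 11,11,11,11,11,11,11,11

steps = 7; useful = 46; efficiency = 46/56 = 23/28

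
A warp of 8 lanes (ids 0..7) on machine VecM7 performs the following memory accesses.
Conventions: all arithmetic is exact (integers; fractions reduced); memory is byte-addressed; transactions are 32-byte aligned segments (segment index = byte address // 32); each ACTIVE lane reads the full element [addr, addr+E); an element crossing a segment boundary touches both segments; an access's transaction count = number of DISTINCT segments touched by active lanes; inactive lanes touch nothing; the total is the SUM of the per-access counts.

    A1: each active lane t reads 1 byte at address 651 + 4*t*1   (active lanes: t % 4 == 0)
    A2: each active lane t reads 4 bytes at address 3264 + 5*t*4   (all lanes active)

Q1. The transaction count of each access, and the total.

A1: 1 transaction
A2: 5 transactions

Answer: 1,5; total 6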